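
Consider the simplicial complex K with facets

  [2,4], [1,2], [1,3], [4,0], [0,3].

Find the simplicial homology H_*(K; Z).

Take the total order 0 < 1 < 2 < 3 < 4 on the vertex set. Then K (dimension 1) consists of the simplices:

  0-simplices (5): [0], [1], [2], [3], [4]
  1-simplices (5): [0,3], [0,4], [1,2], [1,3], [2,4]

giving chain groups C_0 ≅ Z^5, C_1 ≅ Z^5.

The boundary map ∂_1: C_1 → C_0 maps an edge to its endpoints' difference, ∂[p,q] = q − p. For instance
  ∂[2,4] = [4] − [2].
The resulting 5×5 matrix has rank 4, and its Smith normal form has invariant factors (1,1,1,1).

From H_k ≅ ker(∂_k) / im(∂_{k+1}) we obtain:

  H_0: rank C_0 − rank ∂_1 = 5 − 4 = 1, and the invariant factors of ∂_1 are all 1, so H_0 ≅ Z.
  H_1: rank ker ∂_1 − rank ∂_2 = (5 − 4) − 0 = 1, and there is no ∂_2, so H_1 ≅ Z.

H_0 = Z,  H_1 = Z.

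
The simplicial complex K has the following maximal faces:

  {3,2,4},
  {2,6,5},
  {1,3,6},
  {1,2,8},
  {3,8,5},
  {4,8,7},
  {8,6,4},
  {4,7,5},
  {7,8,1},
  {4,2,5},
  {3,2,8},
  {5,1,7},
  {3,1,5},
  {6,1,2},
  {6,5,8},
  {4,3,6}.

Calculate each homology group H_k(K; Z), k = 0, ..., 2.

H_0 ≅ Z,  H_1 ≅ Z^2,  H_2 ≅ Z.

Take the total order 1 < 2 < 3 < 4 < 5 < 6 < 7 < 8 on the vertex set. Then K (dimension 2) consists of the simplices:

  0-simplices (8): [1], [2], [3], [4], [5], [6], [7], [8]
  1-simplices (24): (24 of them)
  2-simplices (16): [1,2,6], [1,2,8], [1,3,5], [1,3,6], [1,5,7], [1,7,8], [2,3,4], [2,3,8], [2,4,5], [2,5,6], [3,4,6], [3,5,8], [4,5,7], [4,6,8], [4,7,8], [5,6,8]

so the chain groups are C_0 ≅ Z^8, C_1 ≅ Z^24, C_2 ≅ Z^16.

The boundary map ∂_1: C_1 → C_0 is given by ∂[p,q] = [q] − [p].
The resulting 8×24 matrix has rank 7, and its Smith normal form has invariant factors (1,1,1,1,1,1,1).

The boundary map ∂_2: C_2 → C_1 maps a triangle to the signed sum of its edges. For instance
  ∂[1,5,7] = [5,7] − [1,7] + [1,5],
  ∂[2,4,5] = [4,5] − [2,5] + [2,4].
This gives a 24×16 integer matrix of rank 15; reducing to Smith normal form yields diagonal entries (1,1,1,1,1,1,1,1,1,1,1,1,1,1,1).

From H_k ≅ ker(∂_k) / im(∂_{k+1}) we obtain:

  H_0: rank C_0 − rank ∂_1 = 8 − 7 = 1, and the invariant factors of ∂_1 are all 1, so H_0 ≅ Z.
  H_1: rank ker ∂_1 − rank ∂_2 = (24 − 7) − 15 = 2, and the invariant factors of ∂_2 are all 1, so H_1 ≅ Z^2.
  H_2: rank ker ∂_2 − rank ∂_3 = (16 − 15) − 0 = 1, and there is no ∂_3, so H_2 ≅ Z.

As a check, the Euler characteristic is 8 − 24 + 16 = 0, which agrees with 1 − 2 + 1 = 0.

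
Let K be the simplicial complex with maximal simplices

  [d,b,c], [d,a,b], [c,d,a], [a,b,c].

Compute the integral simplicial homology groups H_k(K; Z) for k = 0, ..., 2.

H_0 = Z,  H_1 = 0,  H_2 = Z.

Fix the vertex order a < b < c < d and write every simplex with vertices in increasing order. Then dim K = 2 and the simplices of K are:

  0-simplices (4): a, b, c, d
  1-simplices (6): ab, ac, ad, bc, bd, cd
  2-simplices (4): abc, abd, acd, bcd

Hence C_0 ≅ Z^4, C_1 ≅ Z^6, C_2 ≅ Z^4.

∂_1: C_1 → C_0 sends each edge [p,q] (with p < q) to q − p.
As a 4×6 matrix over Z this has rank 3, with invariant factors (1,1,1).

∂_2: C_2 → C_1 sends each 2-simplex [p,q,r] to [q,r] − [p,r] + [p,q]. For instance
  ∂acd = cd − ad + ac,
  ∂abc = bc − ac + ab.
As a 6×4 matrix over Z this has rank 3, with invariant factors (1,1,1).

From H_k ≅ ker(∂_k) / im(∂_{k+1}) we obtain:

  H_0: rank C_0 − rank ∂_1 = 4 − 3 = 1, and the invariant factors of ∂_1 are all 1, so H_0 = Z.
  H_1: rank ker ∂_1 − rank ∂_2 = (6 − 3) − 3 = 0, and the invariant factors of ∂_2 are all 1, so H_1 = 0.
  H_2: rank ker ∂_2 − rank ∂_3 = (4 − 3) − 0 = 1, and there is no ∂_3, so H_2 = Z.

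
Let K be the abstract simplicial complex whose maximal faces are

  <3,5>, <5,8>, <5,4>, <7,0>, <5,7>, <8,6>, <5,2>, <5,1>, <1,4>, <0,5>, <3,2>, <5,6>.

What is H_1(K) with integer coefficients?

H_1 = Z^4.

We work with the vertex ordering 0 < 1 < 2 < 3 < 4 < 5 < 6 < 7 < 8. The simplices of K, each written with vertices in increasing order, are:

  0-simplices (9): [0], [1], [2], [3], [4], [5], [6], [7], [8]
  1-simplices (12): [0,5], [0,7], [1,4], [1,5], [2,3], [2,5], [3,5], [4,5], [5,6], [5,7], [5,8], [6,8]

Hence C_0 ≅ Z^9, C_1 ≅ Z^12.

∂_1: C_1 → C_0 is given by ∂[p,q] = [q] − [p].
The resulting 9×12 matrix has rank 8, and its Smith normal form has invariant factors (1,1,1,1,1,1,1,1).

Now H_k = ker ∂_k / im ∂_{k+1}, so:

  H_1: rank ker ∂_1 − rank ∂_2 = (12 − 8) − 0 = 4, and there is no ∂_2, so H_1 = Z^4.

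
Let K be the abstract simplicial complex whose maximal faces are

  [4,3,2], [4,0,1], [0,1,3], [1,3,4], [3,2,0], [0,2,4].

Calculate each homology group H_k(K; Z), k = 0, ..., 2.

Order the vertices as 0 < 1 < 2 < 3 < 4. Listing each simplex with vertices in this order, K has dimension 2 with simplices:

  0-simplices (5): [0], [1], [2], [3], [4]
  1-simplices (9): [0,1], [0,2], [0,3], [0,4], [1,3], [1,4], [2,3], [2,4], [3,4]
  2-simplices (6): [0,1,3], [0,1,4], [0,2,3], [0,2,4], [1,3,4], [2,3,4]

Hence C_0 ≅ Z^5, C_1 ≅ Z^9, C_2 ≅ Z^6.

The boundary map ∂_1: C_1 → C_0 maps an edge to its endpoints' difference, ∂[p,q] = q − p. For instance
  ∂[1,3] = [3] − [1].
As a 5×9 matrix over Z this has rank 4, with invariant factors (1,1,1,1).

∂_2: C_2 → C_1 sends each 2-simplex [p,q,r] to [q,r] − [p,r] + [p,q]. For instance
  ∂[0,1,4] = [1,4] − [0,4] + [0,1],
  ∂[0,2,3] = [2,3] − [0,3] + [0,2].
The resulting 9×6 matrix has rank 5, and its Smith normal form has invariant factors (1,1,1,1,1).

From H_k ≅ ker(∂_k) / im(∂_{k+1}) we obtain:

  H_0: rank C_0 − rank ∂_1 = 5 − 4 = 1, and the invariant factors of ∂_1 are all 1, so H_0 ≅ Z.
  H_1: rank ker ∂_1 − rank ∂_2 = (9 − 4) − 5 = 0, and the invariant factors of ∂_2 are all 1, so H_1 ≅ 0.
  H_2: rank ker ∂_2 − rank ∂_3 = (6 − 5) − 0 = 1, and there is no ∂_3, so H_2 ≅ Z.

H_0 = Z,  H_1 = 0,  H_2 = Z.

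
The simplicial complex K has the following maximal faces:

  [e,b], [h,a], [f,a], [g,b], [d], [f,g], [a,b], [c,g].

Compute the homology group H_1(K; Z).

We work with the vertex ordering a < b < c < d < e < f < g < h. The simplices of K, each written with vertices in increasing order, are:

  0-simplices (8): a, b, c, d, e, f, g, h
  1-simplices (7): ab, af, ah, be, bg, cg, fg

so the chain groups are C_0 ≅ Z^8, C_1 ≅ Z^7.

∂_1: C_1 → C_0 sends each edge [p,q] (with p < q) to q − p. For instance
  ∂be = e − b.
The 8×7 boundary matrix has rank 6 and Smith normal form diag(1,1,1,1,1,1).

Computing H_k = (kernel of ∂_k) / (image of ∂_{k+1}):

  H_1: rank ker ∂_1 − rank ∂_2 = (7 − 6) − 0 = 1, and there is no ∂_2, so H_1 = Z.

H_1 ≅ Z.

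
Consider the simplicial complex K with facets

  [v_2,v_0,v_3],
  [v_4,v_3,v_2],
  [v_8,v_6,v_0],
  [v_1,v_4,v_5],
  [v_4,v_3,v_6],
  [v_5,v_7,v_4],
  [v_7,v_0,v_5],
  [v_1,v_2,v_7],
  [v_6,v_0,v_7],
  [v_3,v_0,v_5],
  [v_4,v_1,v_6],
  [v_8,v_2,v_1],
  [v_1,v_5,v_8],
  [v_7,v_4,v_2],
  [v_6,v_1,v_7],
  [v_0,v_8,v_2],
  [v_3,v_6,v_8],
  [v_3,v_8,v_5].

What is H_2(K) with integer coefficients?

Take the total order v_0 < v_1 < v_2 < v_3 < v_4 < v_5 < v_6 < v_7 < v_8 on the vertex set. Then K (dimension 2) consists of the simplices:

  0-simplices (9): [v_0], [v_1], [v_2], [v_3], [v_4], [v_5], [v_6], [v_7], [v_8]
  1-simplices (27): (27 of them)
  2-simplices (18): (18 of them)

giving chain groups C_0 ≅ Z^9, C_1 ≅ Z^27, C_2 ≅ Z^18.

The boundary map ∂_1: C_1 → C_0 sends each edge [p,q] (with p < q) to q − p. For instance
  ∂[v_0,v_3] = [v_3] − [v_0].
This gives a 9×27 integer matrix of rank 8; reducing to Smith normal form yields diagonal entries (1,1,1,1,1,1,1,1).

The boundary map ∂_2: C_2 → C_1 acts by ∂[p,q,r] = [q,r] − [p,r] + [p,q]. For instance
  ∂[v_0,v_5,v_7] = [v_5,v_7] − [v_0,v_7] + [v_0,v_5],
  ∂[v_3,v_5,v_8] = [v_5,v_8] − [v_3,v_8] + [v_3,v_5].
As a 27×18 matrix over Z this has rank 18, with invariant factors (1,1,1,1,1,1,1,1,1,1,1,1,1,1,1,1,1,2).

Computing H_k = (kernel of ∂_k) / (image of ∂_{k+1}):

  H_2: rank ker ∂_2 − rank ∂_3 = (18 − 18) − 0 = 0, and there is no ∂_3, so H_2 = 0.

H_2 = 0.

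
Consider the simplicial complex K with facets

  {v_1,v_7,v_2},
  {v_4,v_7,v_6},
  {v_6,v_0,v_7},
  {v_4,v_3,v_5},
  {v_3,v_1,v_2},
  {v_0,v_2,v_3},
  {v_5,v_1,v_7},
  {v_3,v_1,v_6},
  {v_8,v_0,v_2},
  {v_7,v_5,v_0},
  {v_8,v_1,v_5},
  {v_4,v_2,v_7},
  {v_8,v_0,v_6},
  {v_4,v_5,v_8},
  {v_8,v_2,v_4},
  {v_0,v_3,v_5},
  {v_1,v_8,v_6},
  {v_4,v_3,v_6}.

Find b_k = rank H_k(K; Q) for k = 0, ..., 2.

We work with the vertex ordering v_0 < v_1 < v_2 < v_3 < v_4 < v_5 < v_6 < v_7 < v_8. The simplices of K, each written with vertices in increasing order, are:

  0-simplices (9): [v_0], [v_1], [v_2], [v_3], [v_4], [v_5], [v_6], [v_7], [v_8]
  1-simplices (27): (27 of them)
  2-simplices (18): (18 of them)

giving chain groups C_0 ≅ Z^9, C_1 ≅ Z^27, C_2 ≅ Z^18.

∂_1: C_1 → C_0 is given by ∂[p,q] = [q] − [p].
This gives a 9×27 integer matrix of rank 8; reducing to Smith normal form yields diagonal entries (1,1,1,1,1,1,1,1).

Boundary ∂_2: C_2 → C_1 sends each 2-simplex [p,q,r] to [q,r] − [p,r] + [p,q]. For instance
  ∂[v_0,v_6,v_7] = [v_6,v_7] − [v_0,v_7] + [v_0,v_6],
  ∂[v_0,v_2,v_8] = [v_2,v_8] − [v_0,v_8] + [v_0,v_2].
The 27×18 boundary matrix has rank 17 and Smith normal form diag(1,1,1,1,1,1,1,1,1,1,1,1,1,1,1,1,1).

Reading off H_k = ker ∂_k / im ∂_{k+1}:

  H_0: rank C_0 − rank ∂_1 = 9 − 8 = 1, and the invariant factors of ∂_1 are all 1, so H_0 ≅ Z.
  H_1: rank ker ∂_1 − rank ∂_2 = (27 − 8) − 17 = 2, and the invariant factors of ∂_2 are all 1, so H_1 ≅ Z^2.
  H_2: rank ker ∂_2 − rank ∂_3 = (18 − 17) − 0 = 1, and there is no ∂_3, so H_2 ≅ Z.

Hence the Betti numbers are b_0 = 1, b_1 = 2, b_2 = 1.

b_0 = 1, b_1 = 2, b_2 = 1.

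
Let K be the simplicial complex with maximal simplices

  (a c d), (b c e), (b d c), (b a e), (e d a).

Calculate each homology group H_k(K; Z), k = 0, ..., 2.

We work with the vertex ordering a < b < c < d < e. The simplices of K, each written with vertices in increasing order, are:

  0-simplices (5): a, b, c, d, e
  1-simplices (10): ab, ac, ad, ae, bc, bd, be, cd, ce, de
  2-simplices (5): abe, acd, ade, bcd, bce

so the chain groups are C_0 ≅ Z^5, C_1 ≅ Z^10, C_2 ≅ Z^5.

Boundary ∂_1: C_1 → C_0 maps an edge to its endpoints' difference, ∂[p,q] = q − p.
This gives a 5×10 integer matrix of rank 4; reducing to Smith normal form yields diagonal entries (1,1,1,1).

∂_2: C_2 → C_1 maps a triangle to the signed sum of its edges. For instance
  ∂bcd = cd − bd + bc,
  ∂acd = cd − ad + ac.
As a 10×5 matrix over Z this has rank 5, with invariant factors (1,1,1,1,1).

Computing H_k = (kernel of ∂_k) / (image of ∂_{k+1}):

  H_0: rank C_0 − rank ∂_1 = 5 − 4 = 1, and the invariant factors of ∂_1 are all 1, so H_0 = Z.
  H_1: rank ker ∂_1 − rank ∂_2 = (10 − 4) − 5 = 1, and the invariant factors of ∂_2 are all 1, so H_1 = Z.
  H_2: rank ker ∂_2 − rank ∂_3 = (5 − 5) − 0 = 0, and there is no ∂_3, so H_2 = 0.

H_0 = Z,  H_1 = Z,  H_2 = 0.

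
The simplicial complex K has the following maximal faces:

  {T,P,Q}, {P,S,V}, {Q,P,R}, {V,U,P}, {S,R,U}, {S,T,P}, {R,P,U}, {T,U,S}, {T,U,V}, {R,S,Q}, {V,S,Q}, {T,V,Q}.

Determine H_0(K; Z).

H_0 = Z.

Order the vertices as P < Q < R < S < T < U < V. Listing each simplex with vertices in this order, K has dimension 2 with simplices:

  0-simplices (7): P, Q, R, S, T, U, V
  1-simplices (18): PQ, PR, PS, PT, PU, PV, QR, QS, QT, QV, RS, RU, ST, SU, SV, TU, TV, UV
  2-simplices (12): PQR, PQT, PRU, PST, PSV, PUV, QRS, QSV, QTV, RSU, STU, TUV

Hence C_0 ≅ Z^7, C_1 ≅ Z^18, C_2 ≅ Z^12.

The boundary map ∂_1: C_1 → C_0 is given by ∂[p,q] = [q] − [p]. For instance
  ∂PR = R − P.
As a 7×18 matrix over Z this has rank 6, with invariant factors (1,1,1,1,1,1).

∂_2: C_2 → C_1 sends each 2-simplex [p,q,r] to [q,r] − [p,r] + [p,q]. For instance
  ∂TUV = UV − TV + TU,
  ∂PST = ST − PT + PS.
The 18×12 boundary matrix has rank 12 and Smith normal form diag(1,1,1,1,1,1,1,1,1,1,1,2).

Computing H_k = (kernel of ∂_k) / (image of ∂_{k+1}):

  H_0: rank C_0 − rank ∂_1 = 7 − 6 = 1, and the invariant factors of ∂_1 are all 1, so H_0 = Z.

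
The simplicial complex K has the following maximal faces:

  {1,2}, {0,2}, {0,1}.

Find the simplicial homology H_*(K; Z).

We work with the vertex ordering 0 < 1 < 2. The simplices of K, each written with vertices in increasing order, are:

  0-simplices (3): [0], [1], [2]
  1-simplices (3): [0,1], [0,2], [1,2]

Hence C_0 ≅ Z^3, C_1 ≅ Z^3.

The boundary map ∂_1: C_1 → C_0 is given by ∂[p,q] = [q] − [p].
The resulting 3×3 matrix has rank 2, and its Smith normal form has invariant factors (1,1).

Now H_k = ker ∂_k / im ∂_{k+1}, so:

  H_0: rank C_0 − rank ∂_1 = 3 − 2 = 1, and the invariant factors of ∂_1 are all 1, so H_0 = Z.
  H_1: rank ker ∂_1 − rank ∂_2 = (3 − 2) − 0 = 1, and there is no ∂_2, so H_1 = Z.

H_0 = Z,  H_1 = Z.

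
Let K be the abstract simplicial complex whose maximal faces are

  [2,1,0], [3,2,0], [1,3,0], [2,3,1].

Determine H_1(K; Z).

Order the vertices as 0 < 1 < 2 < 3. Listing each simplex with vertices in this order, K has dimension 2 with simplices:

  0-simplices (4): [0], [1], [2], [3]
  1-simplices (6): [0,1], [0,2], [0,3], [1,2], [1,3], [2,3]
  2-simplices (4): [0,1,2], [0,1,3], [0,2,3], [1,2,3]

Hence C_0 ≅ Z^4, C_1 ≅ Z^6, C_2 ≅ Z^4.

Boundary ∂_1: C_1 → C_0 maps an edge to its endpoints' difference, ∂[p,q] = q − p. For instance
  ∂[2,3] = [3] − [2].
This gives a 4×6 integer matrix of rank 3; reducing to Smith normal form yields diagonal entries (1,1,1).

Boundary ∂_2: C_2 → C_1 maps a triangle to the signed sum of its edges. For instance
  ∂[0,2,3] = [2,3] − [0,3] + [0,2],
  ∂[0,1,2] = [1,2] − [0,2] + [0,1].
The resulting 6×4 matrix has rank 3, and its Smith normal form has invariant factors (1,1,1).

Reading off H_k = ker ∂_k / im ∂_{k+1}:

  H_1: rank ker ∂_1 − rank ∂_2 = (6 − 3) − 3 = 0, and the invariant factors of ∂_2 are all 1, so H_1 = 0.

H_1 ≅ 0.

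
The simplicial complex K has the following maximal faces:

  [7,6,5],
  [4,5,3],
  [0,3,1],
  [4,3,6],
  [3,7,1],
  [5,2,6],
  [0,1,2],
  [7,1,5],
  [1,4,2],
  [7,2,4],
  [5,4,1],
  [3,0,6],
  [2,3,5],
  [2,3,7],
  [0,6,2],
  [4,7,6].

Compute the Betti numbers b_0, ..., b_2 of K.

Order the vertices as 0 < 1 < 2 < 3 < 4 < 5 < 6 < 7. Listing each simplex with vertices in this order, K has dimension 2 with simplices:

  0-simplices (8): [0], [1], [2], [3], [4], [5], [6], [7]
  1-simplices (24): (24 of them)
  2-simplices (16): [0,1,2], [0,1,3], [0,2,6], [0,3,6], [1,2,4], [1,3,7], [1,4,5], [1,5,7], [2,3,5], [2,3,7], [2,4,7], [2,5,6], [3,4,5], [3,4,6], [4,6,7], [5,6,7]

so the chain groups are C_0 ≅ Z^8, C_1 ≅ Z^24, C_2 ≅ Z^16.

Boundary ∂_1: C_1 → C_0 is given by ∂[p,q] = [q] − [p]. For instance
  ∂[2,7] = [7] − [2].
As a 8×24 matrix over Z this has rank 7, with invariant factors (1,1,1,1,1,1,1).

∂_2: C_2 → C_1 acts by ∂[p,q,r] = [q,r] − [p,r] + [p,q]. For instance
  ∂[2,3,5] = [3,5] − [2,5] + [2,3],
  ∂[1,4,5] = [4,5] − [1,5] + [1,4].
The resulting 24×16 matrix has rank 15, and its Smith normal form has invariant factors (1,1,1,1,1,1,1,1,1,1,1,1,1,1,1).

Now H_k = ker ∂_k / im ∂_{k+1}, so:

  H_0: rank C_0 − rank ∂_1 = 8 − 7 = 1, and the invariant factors of ∂_1 are all 1, so H_0 = Z.
  H_1: rank ker ∂_1 − rank ∂_2 = (24 − 7) − 15 = 2, and the invariant factors of ∂_2 are all 1, so H_1 = Z^2.
  H_2: rank ker ∂_2 − rank ∂_3 = (16 − 15) − 0 = 1, and there is no ∂_3, so H_2 = Z.

As a check, the Euler characteristic is 8 − 24 + 16 = 0, which agrees with 1 − 2 + 1 = 0.

Hence the Betti numbers are b_0 = 1, b_1 = 2, b_2 = 1.

b_0 = 1, b_1 = 2, b_2 = 1.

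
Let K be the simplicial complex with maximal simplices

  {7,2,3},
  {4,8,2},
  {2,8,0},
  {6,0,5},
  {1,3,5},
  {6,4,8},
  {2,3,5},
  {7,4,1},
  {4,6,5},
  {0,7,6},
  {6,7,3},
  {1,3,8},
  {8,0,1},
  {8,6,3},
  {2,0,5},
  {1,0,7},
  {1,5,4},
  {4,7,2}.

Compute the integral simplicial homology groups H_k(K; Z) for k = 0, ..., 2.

H_0 ≅ Z,  H_1 ≅ Z^2,  H_2 ≅ Z.

Take the total order 0 < 1 < 2 < 3 < 4 < 5 < 6 < 7 < 8 on the vertex set. Then K (dimension 2) consists of the simplices:

  0-simplices (9): [0], [1], [2], [3], [4], [5], [6], [7], [8]
  1-simplices (27): (27 of them)
  2-simplices (18): [0,1,7], [0,1,8], [0,2,5], [0,2,8], [0,5,6], [0,6,7], [1,3,5], [1,3,8], [1,4,5], [1,4,7], [2,3,5], [2,3,7], [2,4,7], [2,4,8], [3,6,7], [3,6,8], [4,5,6], [4,6,8]

Hence C_0 ≅ Z^9, C_1 ≅ Z^27, C_2 ≅ Z^18.

The boundary map ∂_1: C_1 → C_0 sends each edge [p,q] (with p < q) to q − p.
As a 9×27 matrix over Z this has rank 8, with invariant factors (1,1,1,1,1,1,1,1).

∂_2: C_2 → C_1 acts by ∂[p,q,r] = [q,r] − [p,r] + [p,q]. For instance
  ∂[3,6,8] = [6,8] − [3,8] + [3,6],
  ∂[0,2,5] = [2,5] − [0,5] + [0,2].
As a 27×18 matrix over Z this has rank 17, with invariant factors (1,1,1,1,1,1,1,1,1,1,1,1,1,1,1,1,1).

Reading off H_k = ker ∂_k / im ∂_{k+1}:

  H_0: rank C_0 − rank ∂_1 = 9 − 8 = 1, and the invariant factors of ∂_1 are all 1, so H_0 ≅ Z.
  H_1: rank ker ∂_1 − rank ∂_2 = (27 − 8) − 17 = 2, and the invariant factors of ∂_2 are all 1, so H_1 ≅ Z^2.
  H_2: rank ker ∂_2 − rank ∂_3 = (18 − 17) − 0 = 1, and there is no ∂_3, so H_2 ≅ Z.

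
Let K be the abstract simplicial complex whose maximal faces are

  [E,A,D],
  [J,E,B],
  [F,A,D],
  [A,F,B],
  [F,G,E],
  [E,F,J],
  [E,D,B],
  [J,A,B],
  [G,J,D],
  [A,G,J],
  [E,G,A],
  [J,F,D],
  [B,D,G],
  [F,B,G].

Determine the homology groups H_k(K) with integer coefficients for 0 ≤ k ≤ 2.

Order the vertices as A < B < D < E < F < G < J. Listing each simplex with vertices in this order, K has dimension 2 with simplices:

  0-simplices (7): A, B, D, E, F, G, J
  1-simplices (21): AB, AD, AE, AF, AG, AJ, BD, BE, BF, BG, BJ, DE, DF, DG, DJ, EF, EG, EJ, FG, FJ, GJ
  2-simplices (14): ABF, ABJ, ADE, ADF, AEG, AGJ, BDE, BDG, BEJ, BFG, DFJ, DGJ, EFG, EFJ

giving chain groups C_0 ≅ Z^7, C_1 ≅ Z^21, C_2 ≅ Z^14.

Boundary ∂_1: C_1 → C_0 is given by ∂[p,q] = [q] − [p].
The 7×21 boundary matrix has rank 6 and Smith normal form diag(1,1,1,1,1,1).

∂_2: C_2 → C_1 acts by ∂[p,q,r] = [q,r] − [p,r] + [p,q]. For instance
  ∂ADE = DE − AE + AD,
  ∂ABJ = BJ − AJ + AB.
As a 21×14 matrix over Z this has rank 13, with invariant factors (1,1,1,1,1,1,1,1,1,1,1,1,1).

Computing H_k = (kernel of ∂_k) / (image of ∂_{k+1}):

  H_0: rank C_0 − rank ∂_1 = 7 − 6 = 1, and the invariant factors of ∂_1 are all 1, so H_0 ≅ Z.
  H_1: rank ker ∂_1 − rank ∂_2 = (21 − 6) − 13 = 2, and the invariant factors of ∂_2 are all 1, so H_1 ≅ Z^2.
  H_2: rank ker ∂_2 − rank ∂_3 = (14 − 13) − 0 = 1, and there is no ∂_3, so H_2 ≅ Z.

As a check, the Euler characteristic is 7 − 21 + 14 = 0, which agrees with 1 − 2 + 1 = 0.

H_0 ≅ Z,  H_1 ≅ Z^2,  H_2 ≅ Z.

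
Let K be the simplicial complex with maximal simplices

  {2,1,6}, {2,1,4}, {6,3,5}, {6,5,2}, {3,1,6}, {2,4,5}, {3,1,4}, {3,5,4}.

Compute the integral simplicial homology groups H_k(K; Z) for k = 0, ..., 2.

H_0 ≅ Z,  H_1 = 0,  H_2 ≅ Z.

Fix the vertex order 1 < 2 < 3 < 4 < 5 < 6 and write every simplex with vertices in increasing order. Then dim K = 2 and the simplices of K are:

  0-simplices (6): [1], [2], [3], [4], [5], [6]
  1-simplices (12): [1,2], [1,3], [1,4], [1,6], [2,4], [2,5], [2,6], [3,4], [3,5], [3,6], [4,5], [5,6]
  2-simplices (8): [1,2,4], [1,2,6], [1,3,4], [1,3,6], [2,4,5], [2,5,6], [3,4,5], [3,5,6]

giving chain groups C_0 ≅ Z^6, C_1 ≅ Z^12, C_2 ≅ Z^8.

The boundary map ∂_1: C_1 → C_0 sends each edge [p,q] (with p < q) to q − p. For instance
  ∂[2,6] = [6] − [2].
The 6×12 boundary matrix has rank 5 and Smith normal form diag(1,1,1,1,1).

The boundary map ∂_2: C_2 → C_1 sends each 2-simplex [p,q,r] to [q,r] − [p,r] + [p,q]. For instance
  ∂[1,3,6] = [3,6] − [1,6] + [1,3],
  ∂[1,2,4] = [2,4] − [1,4] + [1,2].
This gives a 12×8 integer matrix of rank 7; reducing to Smith normal form yields diagonal entries (1,1,1,1,1,1,1).

From H_k ≅ ker(∂_k) / im(∂_{k+1}) we obtain:

  H_0: rank C_0 − rank ∂_1 = 6 − 5 = 1, and the invariant factors of ∂_1 are all 1, so H_0 ≅ Z.
  H_1: rank ker ∂_1 − rank ∂_2 = (12 − 5) − 7 = 0, and the invariant factors of ∂_2 are all 1, so H_1 ≅ 0.
  H_2: rank ker ∂_2 − rank ∂_3 = (8 − 7) − 0 = 1, and there is no ∂_3, so H_2 ≅ Z.

(K is a triangulation of the 2-sphere S^2.)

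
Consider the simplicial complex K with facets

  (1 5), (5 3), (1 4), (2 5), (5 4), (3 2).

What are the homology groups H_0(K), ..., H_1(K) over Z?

Fix the vertex order 1 < 2 < 3 < 4 < 5 and write every simplex with vertices in increasing order. Then dim K = 1 and the simplices of K are:

  0-simplices (5): [1], [2], [3], [4], [5]
  1-simplices (6): [1,4], [1,5], [2,3], [2,5], [3,5], [4,5]

Hence C_0 ≅ Z^5, C_1 ≅ Z^6.

Boundary ∂_1: C_1 → C_0 is given by ∂[p,q] = [q] − [p]. For instance
  ∂[1,4] = [4] − [1].
As a 5×6 matrix over Z this has rank 4, with invariant factors (1,1,1,1).

From H_k ≅ ker(∂_k) / im(∂_{k+1}) we obtain:

  H_0: rank C_0 − rank ∂_1 = 5 − 4 = 1, and the invariant factors of ∂_1 are all 1, so H_0 = Z.
  H_1: rank ker ∂_1 − rank ∂_2 = (6 − 4) − 0 = 2, and there is no ∂_2, so H_1 = Z^2.

H_0 = Z,  H_1 = Z^2.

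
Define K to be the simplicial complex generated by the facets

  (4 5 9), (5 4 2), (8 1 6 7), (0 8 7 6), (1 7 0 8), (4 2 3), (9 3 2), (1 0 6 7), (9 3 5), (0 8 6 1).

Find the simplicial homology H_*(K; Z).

H_0 ≅ Z^2,  H_1 ≅ Z,  H_2 = 0,  H_3 ≅ Z.

We work with the vertex ordering 0 < 1 < 2 < 3 < 4 < 5 < 6 < 7 < 8 < 9. The simplices of K, each written with vertices in increasing order, are:

  0-simplices (10): [0], [1], [2], [3], [4], [5], [6], [7], [8], [9]
  1-simplices (20): [0,1], [0,6], [0,7], [0,8], [1,6], [1,7], [1,8], [2,3], [2,4], [2,5], [2,9], [3,4], [3,5], [3,9], [4,5], [4,9], [5,9], [6,7], [6,8], [7,8]
  2-simplices (15): [0,1,6], [0,1,7], [0,1,8], [0,6,7], [0,6,8], [0,7,8], [1,6,7], [1,6,8], [1,7,8], [2,3,4], [2,3,9], [2,4,5], [3,5,9], [4,5,9], [6,7,8]
  3-simplices (5): [0,1,6,7], [0,1,6,8], [0,1,7,8], [0,6,7,8], [1,6,7,8]

giving chain groups C_0 ≅ Z^10, C_1 ≅ Z^20, C_2 ≅ Z^15, C_3 ≅ Z^5.

∂_1: C_1 → C_0 sends each edge [p,q] (with p < q) to q − p. For instance
  ∂[2,3] = [3] − [2].
This gives a 10×20 integer matrix of rank 8; reducing to Smith normal form yields diagonal entries (1,1,1,1,1,1,1,1).

Boundary ∂_2: C_2 → C_1 maps a triangle to the signed sum of its edges. For instance
  ∂[2,3,4] = [3,4] − [2,4] + [2,3],
  ∂[1,7,8] = [7,8] − [1,8] + [1,7].
This gives a 20×15 integer matrix of rank 11; reducing to Smith normal form yields diagonal entries (1,1,1,1,1,1,1,1,1,1,1).

∂_3: C_3 → C_2 sends each 3-simplex σ to the alternating sum Σ_i (−1)^i (σ with its i-th vertex removed). For instance
  ∂[0,6,7,8] = [6,7,8] − [0,7,8] + [0,6,8] − [0,6,7],
  ∂[1,6,7,8] = [6,7,8] − [1,7,8] + [1,6,8] − [1,6,7].
The 15×5 boundary matrix has rank 4 and Smith normal form diag(1,1,1,1).

Computing H_k = (kernel of ∂_k) / (image of ∂_{k+1}):

  H_0: rank C_0 − rank ∂_1 = 10 − 8 = 2, and the invariant factors of ∂_1 are all 1, so H_0 = Z^2.
  H_1: rank ker ∂_1 − rank ∂_2 = (20 − 8) − 11 = 1, and the invariant factors of ∂_2 are all 1, so H_1 = Z.
  H_2: rank ker ∂_2 − rank ∂_3 = (15 − 11) − 4 = 0, and the invariant factors of ∂_3 are all 1, so H_2 = 0.
  H_3: rank ker ∂_3 − rank ∂_4 = (5 − 4) − 0 = 1, and there is no ∂_4, so H_3 = Z.

As a check, the Euler characteristic is 10 − 20 + 15 − 5 = 0, which agrees with 2 − 1 + 0 − 1 = 0.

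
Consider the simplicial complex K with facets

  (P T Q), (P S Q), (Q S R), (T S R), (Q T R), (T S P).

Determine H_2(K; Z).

H_2 ≅ Z.

Order the vertices as P < Q < R < S < T. Listing each simplex with vertices in this order, K has dimension 2 with simplices:

  0-simplices (5): P, Q, R, S, T
  1-simplices (9): PQ, PS, PT, QR, QS, QT, RS, RT, ST
  2-simplices (6): PQS, PQT, PST, QRS, QRT, RST

so the chain groups are C_0 ≅ Z^5, C_1 ≅ Z^9, C_2 ≅ Z^6.

∂_1: C_1 → C_0 maps an edge to its endpoints' difference, ∂[p,q] = q − p. For instance
  ∂ST = T − S.
The resulting 5×9 matrix has rank 4, and its Smith normal form has invariant factors (1,1,1,1).

Boundary ∂_2: C_2 → C_1 acts by ∂[p,q,r] = [q,r] − [p,r] + [p,q]. For instance
  ∂PST = ST − PT + PS,
  ∂PQS = QS − PS + PQ.
The 9×6 boundary matrix has rank 5 and Smith normal form diag(1,1,1,1,1).

Now H_k = ker ∂_k / im ∂_{k+1}, so:

  H_2: rank ker ∂_2 − rank ∂_3 = (6 − 5) − 0 = 1, and there is no ∂_3, so H_2 = Z.

(K is a triangulation of the 2-sphere S^2.)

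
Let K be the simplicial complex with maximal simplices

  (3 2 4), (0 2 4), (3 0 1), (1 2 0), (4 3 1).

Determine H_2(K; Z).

H_2 ≅ 0.

We work with the vertex ordering 0 < 1 < 2 < 3 < 4. The simplices of K, each written with vertices in increasing order, are:

  0-simplices (5): [0], [1], [2], [3], [4]
  1-simplices (10): [0,1], [0,2], [0,3], [0,4], [1,2], [1,3], [1,4], [2,3], [2,4], [3,4]
  2-simplices (5): [0,1,2], [0,1,3], [0,2,4], [1,3,4], [2,3,4]

giving chain groups C_0 ≅ Z^5, C_1 ≅ Z^10, C_2 ≅ Z^5.

∂_1: C_1 → C_0 maps an edge to its endpoints' difference, ∂[p,q] = q − p.
The 5×10 boundary matrix has rank 4 and Smith normal form diag(1,1,1,1).

Boundary ∂_2: C_2 → C_1 maps a triangle to the signed sum of its edges. For instance
  ∂[0,2,4] = [2,4] − [0,4] + [0,2],
  ∂[0,1,2] = [1,2] − [0,2] + [0,1].
The 10×5 boundary matrix has rank 5 and Smith normal form diag(1,1,1,1,1).

From H_k ≅ ker(∂_k) / im(∂_{k+1}) we obtain:

  H_2: rank ker ∂_2 − rank ∂_3 = (5 − 5) − 0 = 0, and there is no ∂_3, so H_2 = 0.

(K is a triangulation of the Möbius band.)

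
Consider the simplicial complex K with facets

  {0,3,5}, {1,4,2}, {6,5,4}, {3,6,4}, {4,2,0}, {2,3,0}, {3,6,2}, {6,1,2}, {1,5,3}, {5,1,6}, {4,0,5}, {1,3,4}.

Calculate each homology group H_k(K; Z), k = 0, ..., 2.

H_0 = Z,  H_1 = Z_2,  H_2 = 0.

Fix the vertex order 0 < 1 < 2 < 3 < 4 < 5 < 6 and write every simplex with vertices in increasing order. Then dim K = 2 and the simplices of K are:

  0-simplices (7): [0], [1], [2], [3], [4], [5], [6]
  1-simplices (18): [0,2], [0,3], [0,4], [0,5], [1,2], [1,3], [1,4], [1,5], [1,6], [2,3], [2,4], [2,6], [3,4], [3,5], [3,6], [4,5], [4,6], [5,6]
  2-simplices (12): [0,2,3], [0,2,4], [0,3,5], [0,4,5], [1,2,4], [1,2,6], [1,3,4], [1,3,5], [1,5,6], [2,3,6], [3,4,6], [4,5,6]

so the chain groups are C_0 ≅ Z^7, C_1 ≅ Z^18, C_2 ≅ Z^12.

Boundary ∂_1: C_1 → C_0 sends each edge [p,q] (with p < q) to q − p.
As a 7×18 matrix over Z this has rank 6, with invariant factors (1,1,1,1,1,1).

Boundary ∂_2: C_2 → C_1 sends each 2-simplex [p,q,r] to [q,r] − [p,r] + [p,q]. For instance
  ∂[0,3,5] = [3,5] − [0,5] + [0,3],
  ∂[1,5,6] = [5,6] − [1,6] + [1,5].
The 18×12 boundary matrix has rank 12 and Smith normal form diag(1,1,1,1,1,1,1,1,1,1,1,2).

Computing H_k = (kernel of ∂_k) / (image of ∂_{k+1}):

  H_0: rank C_0 − rank ∂_1 = 7 − 6 = 1, and the invariant factors of ∂_1 are all 1, so H_0 ≅ Z.
  H_1: rank ker ∂_1 − rank ∂_2 = (18 − 6) − 12 = 0, and ∂_2 has invariant factor 2 > 1, so H_1 ≅ Z_2.
  H_2: rank ker ∂_2 − rank ∂_3 = (12 − 12) − 0 = 0, and there is no ∂_3, so H_2 ≅ 0.

As a check, the Euler characteristic is 7 − 18 + 12 = 1, which agrees with 1 − 0 + 0 = 1.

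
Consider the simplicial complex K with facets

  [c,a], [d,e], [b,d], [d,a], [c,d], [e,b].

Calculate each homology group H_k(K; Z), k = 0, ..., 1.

K has 5 vertices, 6 edges.
rank ∂_0 = 0, rank ∂_1 = 4 ⇒ b_0 = 5 − 0 − 4 = 1; all invariant factors of ∂_1 are 1 so no torsion. So H_0 ≅ Z.
rank ∂_1 = 4, rank ∂_2 = 0 ⇒ b_1 = 6 − 4 − 0 = 2. So H_1 ≅ Z^2.

H_0 ≅ Z,  H_1 ≅ Z^2.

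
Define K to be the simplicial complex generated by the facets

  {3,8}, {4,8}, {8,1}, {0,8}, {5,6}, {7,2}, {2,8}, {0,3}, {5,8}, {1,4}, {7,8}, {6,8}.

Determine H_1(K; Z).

Fix the vertex order 0 < 1 < 2 < 3 < 4 < 5 < 6 < 7 < 8 and write every simplex with vertices in increasing order. Then dim K = 1 and the simplices of K are:

  0-simplices (9): [0], [1], [2], [3], [4], [5], [6], [7], [8]
  1-simplices (12): [0,3], [0,8], [1,4], [1,8], [2,7], [2,8], [3,8], [4,8], [5,6], [5,8], [6,8], [7,8]

so the chain groups are C_0 ≅ Z^9, C_1 ≅ Z^12.

∂_1: C_1 → C_0 maps an edge to its endpoints' difference, ∂[p,q] = q − p. For instance
  ∂[3,8] = [8] − [3].
The resulting 9×12 matrix has rank 8, and its Smith normal form has invariant factors (1,1,1,1,1,1,1,1).

From H_k ≅ ker(∂_k) / im(∂_{k+1}) we obtain:

  H_1: rank ker ∂_1 − rank ∂_2 = (12 − 8) − 0 = 4, and there is no ∂_2, so H_1 ≅ Z^4.

(K is a triangulation of a wedge of 4 circles.)

H_1 = Z^4.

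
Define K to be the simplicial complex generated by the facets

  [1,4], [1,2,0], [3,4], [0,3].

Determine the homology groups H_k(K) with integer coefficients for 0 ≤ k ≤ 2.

K has 5 vertices, 6 edges, 1 triangle.
rank ∂_0 = 0, rank ∂_1 = 4 ⇒ b_0 = 5 − 0 − 4 = 1; all invariant factors of ∂_1 are 1 so no torsion. So H_0 ≅ Z.
rank ∂_1 = 4, rank ∂_2 = 1 ⇒ b_1 = 6 − 4 − 1 = 1; all invariant factors of ∂_2 are 1 so no torsion. So H_1 ≅ Z.
rank ∂_2 = 1, rank ∂_3 = 0 ⇒ b_2 = 1 − 1 − 0 = 0. So H_2 ≅ 0.

H_0 ≅ Z,  H_1 ≅ Z,  H_2 = 0.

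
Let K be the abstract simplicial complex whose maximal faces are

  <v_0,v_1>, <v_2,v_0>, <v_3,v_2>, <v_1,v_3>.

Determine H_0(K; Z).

Take the total order v_0 < v_1 < v_2 < v_3 on the vertex set. Then K (dimension 1) consists of the simplices:

  0-simplices (4): [v_0], [v_1], [v_2], [v_3]
  1-simplices (4): [v_0,v_1], [v_0,v_2], [v_1,v_3], [v_2,v_3]

giving chain groups C_0 ≅ Z^4, C_1 ≅ Z^4.

The boundary map ∂_1: C_1 → C_0 is given by ∂[p,q] = [q] − [p]. For instance
  ∂[v_0,v_2] = [v_2] − [v_0].
As a 4×4 matrix over Z this has rank 3, with invariant factors (1,1,1).

Computing H_k = (kernel of ∂_k) / (image of ∂_{k+1}):

  H_0: rank C_0 − rank ∂_1 = 4 − 3 = 1, and the invariant factors of ∂_1 are all 1, so H_0 ≅ Z.

(K is a triangulation of the circle S^1.)

H_0 = Z.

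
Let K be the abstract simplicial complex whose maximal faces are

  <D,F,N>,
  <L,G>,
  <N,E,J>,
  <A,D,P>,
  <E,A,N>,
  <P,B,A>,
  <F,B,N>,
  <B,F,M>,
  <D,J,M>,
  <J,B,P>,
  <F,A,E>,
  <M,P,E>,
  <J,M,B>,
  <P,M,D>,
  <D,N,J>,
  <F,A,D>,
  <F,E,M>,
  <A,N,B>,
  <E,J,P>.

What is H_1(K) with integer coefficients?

H_1 ≅ Z ⊕ Z/2.

Take the total order A < B < D < E < F < G < J < L < M < N < P on the vertex set. Then K (dimension 2) consists of the simplices:

  0-simplices (11): A, B, D, E, F, G, J, L, M, N, P
  1-simplices (28): AB, AD, AE, AF, AN, AP, BF, BJ, BM, BN, BP, DF, DJ, DM, DN, DP, EF, EJ, EM, EN, EP, FM, FN, GL, JM, JN, JP, MP
  2-simplices (18): ABN, ABP, ADF, ADP, AEF, AEN, BFM, BFN, BJM, BJP, DFN, DJM, DJN, DMP, EFM, EJN, EJP, EMP

Hence C_0 ≅ Z^11, C_1 ≅ Z^28, C_2 ≅ Z^18.

Boundary ∂_1: C_1 → C_0 is given by ∂[p,q] = [q] − [p]. For instance
  ∂AB = B − A.
As a 11×28 matrix over Z this has rank 9, with invariant factors (1,1,1,1,1,1,1,1,1).

∂_2: C_2 → C_1 acts by ∂[p,q,r] = [q,r] − [p,r] + [p,q]. For instance
  ∂BFM = FM − BM + BF,
  ∂EJN = JN − EN + EJ.
The resulting 28×18 matrix has rank 18, and its Smith normal form has invariant factors (1,1,1,1,1,1,1,1,1,1,1,1,1,1,1,1,1,2).

Now H_k = ker ∂_k / im ∂_{k+1}, so:

  H_1: rank ker ∂_1 − rank ∂_2 = (28 − 9) − 18 = 1, and ∂_2 has invariant factor 2 > 1, so H_1 = Z ⊕ Z/2.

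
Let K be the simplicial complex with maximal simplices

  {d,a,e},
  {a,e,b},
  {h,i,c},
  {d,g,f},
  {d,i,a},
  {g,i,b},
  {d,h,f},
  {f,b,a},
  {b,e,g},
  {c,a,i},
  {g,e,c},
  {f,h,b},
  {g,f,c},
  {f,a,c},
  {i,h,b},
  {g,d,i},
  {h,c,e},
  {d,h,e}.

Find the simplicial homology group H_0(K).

H_0 ≅ Z.

Take the total order a < b < c < d < e < f < g < h < i on the vertex set. Then K (dimension 2) consists of the simplices:

  0-simplices (9): a, b, c, d, e, f, g, h, i
  1-simplices (27): ab, ac, ad, ae, af, ai, be, bf, bg, bh, bi, ce, cf, cg, ch, ci, de, df, dg, dh, di, eg, eh, fg, fh, gi, hi
  2-simplices (18): abe, abf, acf, aci, ade, adi, beg, bfh, bgi, bhi, ceg, ceh, cfg, chi, deh, dfg, dfh, dgi

Hence C_0 ≅ Z^9, C_1 ≅ Z^27, C_2 ≅ Z^18.

The boundary map ∂_1: C_1 → C_0 sends each edge [p,q] (with p < q) to q − p.
The resulting 9×27 matrix has rank 8, and its Smith normal form has invariant factors (1,1,1,1,1,1,1,1).

Boundary ∂_2: C_2 → C_1 acts by ∂[p,q,r] = [q,r] − [p,r] + [p,q]. For instance
  ∂ceg = eg − cg + ce,
  ∂aci = ci − ai + ac.
This gives a 27×18 integer matrix of rank 17; reducing to Smith normal form yields diagonal entries (1,1,1,1,1,1,1,1,1,1,1,1,1,1,1,1,1).

Computing H_k = (kernel of ∂_k) / (image of ∂_{k+1}):

  H_0: rank C_0 − rank ∂_1 = 9 − 8 = 1, and the invariant factors of ∂_1 are all 1, so H_0 ≅ Z.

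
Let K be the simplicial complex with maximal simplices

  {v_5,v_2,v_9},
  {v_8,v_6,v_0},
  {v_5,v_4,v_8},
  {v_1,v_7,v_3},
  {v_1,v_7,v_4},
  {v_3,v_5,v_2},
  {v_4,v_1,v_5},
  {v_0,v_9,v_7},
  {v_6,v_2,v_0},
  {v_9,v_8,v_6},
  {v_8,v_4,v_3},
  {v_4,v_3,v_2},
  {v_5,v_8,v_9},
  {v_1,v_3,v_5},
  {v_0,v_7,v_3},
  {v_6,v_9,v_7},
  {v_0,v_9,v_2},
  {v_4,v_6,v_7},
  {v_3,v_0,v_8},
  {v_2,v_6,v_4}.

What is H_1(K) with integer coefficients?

H_1 ≅ Z ⊕ Z/2.

Take the total order v_0 < v_1 < v_2 < v_3 < v_4 < v_5 < v_6 < v_7 < v_8 < v_9 on the vertex set. Then K (dimension 2) consists of the simplices:

  0-simplices (10): [v_0], [v_1], [v_2], [v_3], [v_4], [v_5], [v_6], [v_7], [v_8], [v_9]
  1-simplices (30): (30 of them)
  2-simplices (20): (20 of them)

so the chain groups are C_0 ≅ Z^10, C_1 ≅ Z^30, C_2 ≅ Z^20.

Boundary ∂_1: C_1 → C_0 is given by ∂[p,q] = [q] − [p]. For instance
  ∂[v_0,v_3] = [v_3] − [v_0].
The 10×30 boundary matrix has rank 9 and Smith normal form diag(1,1,1,1,1,1,1,1,1).

The boundary map ∂_2: C_2 → C_1 sends each 2-simplex [p,q,r] to [q,r] − [p,r] + [p,q]. For instance
  ∂[v_4,v_5,v_8] = [v_5,v_8] − [v_4,v_8] + [v_4,v_5],
  ∂[v_2,v_3,v_4] = [v_3,v_4] − [v_2,v_4] + [v_2,v_3].
As a 30×20 matrix over Z this has rank 20, with invariant factors (1,1,1,1,1,1,1,1,1,1,1,1,1,1,1,1,1,1,1,2).

From H_k ≅ ker(∂_k) / im(∂_{k+1}) we obtain:

  H_1: rank ker ∂_1 − rank ∂_2 = (30 − 9) − 20 = 1, and ∂_2 has invariant factor 2 > 1, so H_1 = Z ⊕ Z/2.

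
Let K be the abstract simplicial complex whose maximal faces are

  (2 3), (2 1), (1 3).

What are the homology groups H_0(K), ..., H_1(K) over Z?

Order the vertices as 1 < 2 < 3. Listing each simplex with vertices in this order, K has dimension 1 with simplices:

  0-simplices (3): [1], [2], [3]
  1-simplices (3): [1,2], [1,3], [2,3]

so the chain groups are C_0 ≅ Z^3, C_1 ≅ Z^3.

The boundary map ∂_1: C_1 → C_0 is given by ∂[p,q] = [q] − [p].
This gives a 3×3 integer matrix of rank 2; reducing to Smith normal form yields diagonal entries (1,1).

Computing H_k = (kernel of ∂_k) / (image of ∂_{k+1}):

  H_0: rank C_0 − rank ∂_1 = 3 − 2 = 1, and the invariant factors of ∂_1 are all 1, so H_0 = Z.
  H_1: rank ker ∂_1 − rank ∂_2 = (3 − 2) − 0 = 1, and there is no ∂_2, so H_1 = Z.

As a check, the Euler characteristic is 3 − 3 = 0, which agrees with 1 − 1 = 0.

H_0 = Z,  H_1 = Z.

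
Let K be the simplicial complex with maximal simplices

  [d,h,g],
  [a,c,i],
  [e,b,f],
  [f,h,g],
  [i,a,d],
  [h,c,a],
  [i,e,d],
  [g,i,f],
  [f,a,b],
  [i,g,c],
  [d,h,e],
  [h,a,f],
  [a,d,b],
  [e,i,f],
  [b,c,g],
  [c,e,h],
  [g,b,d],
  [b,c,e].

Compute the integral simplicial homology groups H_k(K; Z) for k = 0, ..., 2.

H_0 ≅ Z,  H_1 ≅ Z^2,  H_2 ≅ Z.

Fix the vertex order a < b < c < d < e < f < g < h < i and write every simplex with vertices in increasing order. Then dim K = 2 and the simplices of K are:

  0-simplices (9): a, b, c, d, e, f, g, h, i
  1-simplices (27): ab, ac, ad, af, ah, ai, bc, bd, be, bf, bg, ce, cg, ch, ci, de, dg, dh, di, ef, eh, ei, fg, fh, fi, gh, gi
  2-simplices (18): abd, abf, ach, aci, adi, afh, bce, bcg, bdg, bef, ceh, cgi, deh, dei, dgh, efi, fgh, fgi

so the chain groups are C_0 ≅ Z^9, C_1 ≅ Z^27, C_2 ≅ Z^18.

The boundary map ∂_1: C_1 → C_0 is given by ∂[p,q] = [q] − [p]. For instance
  ∂be = e − b.
The resulting 9×27 matrix has rank 8, and its Smith normal form has invariant factors (1,1,1,1,1,1,1,1).

The boundary map ∂_2: C_2 → C_1 sends each 2-simplex [p,q,r] to [q,r] − [p,r] + [p,q]. For instance
  ∂dei = ei − di + de,
  ∂fgh = gh − fh + fg.
The resulting 27×18 matrix has rank 17, and its Smith normal form has invariant factors (1,1,1,1,1,1,1,1,1,1,1,1,1,1,1,1,1).

Reading off H_k = ker ∂_k / im ∂_{k+1}:

  H_0: rank C_0 − rank ∂_1 = 9 − 8 = 1, and the invariant factors of ∂_1 are all 1, so H_0 = Z.
  H_1: rank ker ∂_1 − rank ∂_2 = (27 − 8) − 17 = 2, and the invariant factors of ∂_2 are all 1, so H_1 = Z^2.
  H_2: rank ker ∂_2 − rank ∂_3 = (18 − 17) − 0 = 1, and there is no ∂_3, so H_2 = Z.

(K is a triangulation of the torus T^2.)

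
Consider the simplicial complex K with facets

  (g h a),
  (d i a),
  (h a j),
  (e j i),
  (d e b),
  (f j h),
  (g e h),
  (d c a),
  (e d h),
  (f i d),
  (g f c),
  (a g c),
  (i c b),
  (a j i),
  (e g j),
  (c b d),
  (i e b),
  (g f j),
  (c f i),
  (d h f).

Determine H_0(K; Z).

Take the total order a < b < c < d < e < f < g < h < i < j on the vertex set. Then K (dimension 2) consists of the simplices:

  0-simplices (10): a, b, c, d, e, f, g, h, i, j
  1-simplices (30): ac, ad, ag, ah, ai, aj, bc, bd, be, bi, cd, cf, cg, ci, de, df, dh, di, eg, eh, ei, ej, fg, fh, fi, fj, gh, gj, hj, ij
  2-simplices (20): acd, acg, adi, agh, ahj, aij, bcd, bci, bde, bei, cfg, cfi, deh, dfh, dfi, egh, egj, eij, fgj, fhj

giving chain groups C_0 ≅ Z^10, C_1 ≅ Z^30, C_2 ≅ Z^20.

∂_1: C_1 → C_0 sends each edge [p,q] (with p < q) to q − p. For instance
  ∂cg = g − c.
As a 10×30 matrix over Z this has rank 9, with invariant factors (1,1,1,1,1,1,1,1,1).

The boundary map ∂_2: C_2 → C_1 sends each 2-simplex [p,q,r] to [q,r] − [p,r] + [p,q]. For instance
  ∂cfg = fg − cg + cf,
  ∂bcd = cd − bd + bc.
The resulting 30×20 matrix has rank 20, and its Smith normal form has invariant factors (1,1,1,1,1,1,1,1,1,1,1,1,1,1,1,1,1,1,1,2).

Computing H_k = (kernel of ∂_k) / (image of ∂_{k+1}):

  H_0: rank C_0 − rank ∂_1 = 10 − 9 = 1, and the invariant factors of ∂_1 are all 1, so H_0 ≅ Z.

(K is a triangulation of the Klein bottle.)

H_0 = Z.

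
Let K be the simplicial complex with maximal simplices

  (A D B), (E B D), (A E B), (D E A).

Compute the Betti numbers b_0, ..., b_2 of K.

We work with the vertex ordering A < B < D < E. The simplices of K, each written with vertices in increasing order, are:

  0-simplices (4): A, B, D, E
  1-simplices (6): AB, AD, AE, BD, BE, DE
  2-simplices (4): ABD, ABE, ADE, BDE

giving chain groups C_0 ≅ Z^4, C_1 ≅ Z^6, C_2 ≅ Z^4.

The boundary map ∂_1: C_1 → C_0 maps an edge to its endpoints' difference, ∂[p,q] = q − p.
This gives a 4×6 integer matrix of rank 3; reducing to Smith normal form yields diagonal entries (1,1,1).

The boundary map ∂_2: C_2 → C_1 sends each 2-simplex [p,q,r] to [q,r] − [p,r] + [p,q]. For instance
  ∂ABE = BE − AE + AB,
  ∂BDE = DE − BE + BD.
This gives a 6×4 integer matrix of rank 3; reducing to Smith normal form yields diagonal entries (1,1,1).

From H_k ≅ ker(∂_k) / im(∂_{k+1}) we obtain:

  H_0: rank C_0 − rank ∂_1 = 4 − 3 = 1, and the invariant factors of ∂_1 are all 1, so H_0 = Z.
  H_1: rank ker ∂_1 − rank ∂_2 = (6 − 3) − 3 = 0, and the invariant factors of ∂_2 are all 1, so H_1 = 0.
  H_2: rank ker ∂_2 − rank ∂_3 = (4 − 3) − 0 = 1, and there is no ∂_3, so H_2 = Z.

As a check, the Euler characteristic is 4 − 6 + 4 = 2, which agrees with 1 − 0 + 1 = 2.
(K is a triangulation of the 2-sphere S^2.)

Hence the Betti numbers are b_0 = 1, b_1 = 0, b_2 = 1.

b_0 = 1, b_1 = 0, b_2 = 1.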